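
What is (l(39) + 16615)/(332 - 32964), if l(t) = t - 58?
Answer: -4149/8158 ≈ -0.50858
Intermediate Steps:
l(t) = -58 + t
(l(39) + 16615)/(332 - 32964) = ((-58 + 39) + 16615)/(332 - 32964) = (-19 + 16615)/(-32632) = 16596*(-1/32632) = -4149/8158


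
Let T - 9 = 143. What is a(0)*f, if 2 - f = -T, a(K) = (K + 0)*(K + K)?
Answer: 0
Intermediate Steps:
T = 152 (T = 9 + 143 = 152)
a(K) = 2*K² (a(K) = K*(2*K) = 2*K²)
f = 154 (f = 2 - (-1)*152 = 2 - 1*(-152) = 2 + 152 = 154)
a(0)*f = (2*0²)*154 = (2*0)*154 = 0*154 = 0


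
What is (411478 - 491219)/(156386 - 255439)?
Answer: 79741/99053 ≈ 0.80503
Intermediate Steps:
(411478 - 491219)/(156386 - 255439) = -79741/(-99053) = -79741*(-1/99053) = 79741/99053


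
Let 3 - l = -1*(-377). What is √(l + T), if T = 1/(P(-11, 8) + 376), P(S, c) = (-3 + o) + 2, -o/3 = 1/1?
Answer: 23*I*√24459/186 ≈ 19.339*I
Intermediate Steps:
o = -3 (o = -3/1 = -3*1 = -3)
P(S, c) = -4 (P(S, c) = (-3 - 3) + 2 = -6 + 2 = -4)
T = 1/372 (T = 1/(-4 + 376) = 1/372 ≈ 0.0026882)
l = -374 (l = 3 - (-1)*(-377) = 3 - 1*377 = 3 - 377 = -374)
√(l + T) = √(-374 + 1/372) = √(-139127/372) = 23*I*√24459/186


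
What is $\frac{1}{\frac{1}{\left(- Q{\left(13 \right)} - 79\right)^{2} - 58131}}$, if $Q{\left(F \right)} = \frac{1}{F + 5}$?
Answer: $- \frac{16809515}{324} \approx -51881.0$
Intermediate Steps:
$Q{\left(F \right)} = \frac{1}{5 + F}$
$\frac{1}{\frac{1}{\left(- Q{\left(13 \right)} - 79\right)^{2} - 58131}} = \frac{1}{\frac{1}{\left(- \frac{1}{5 + 13} - 79\right)^{2} - 58131}} = \frac{1}{\frac{1}{\left(- \frac{1}{18} - 79\right)^{2} - 58131}} = \frac{1}{\frac{1}{\left(- \frac{1423}{18}\right)^{2} - 58131}} = \frac{1}{\frac{1}{\frac{2024929}{324} - 58131}} = \frac{1}{\frac{1}{- \frac{16809515}{324}}} = \frac{1}{- \frac{324}{16809515}} = - \frac{16809515}{324}$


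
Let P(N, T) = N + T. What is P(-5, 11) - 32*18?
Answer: -570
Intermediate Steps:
P(-5, 11) - 32*18 = (-5 + 11) - 32*18 = 6 - 576 = -570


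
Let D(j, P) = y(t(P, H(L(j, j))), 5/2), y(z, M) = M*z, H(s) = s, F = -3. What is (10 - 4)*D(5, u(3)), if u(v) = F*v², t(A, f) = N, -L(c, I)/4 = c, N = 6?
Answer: 90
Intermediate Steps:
L(c, I) = -4*c
t(A, f) = 6
u(v) = -3*v²
D(j, P) = 15 (D(j, P) = (5/2)*6 = 15)
(10 - 4)*D(5, u(3)) = (10 - 4)*15 = 6*15 = 90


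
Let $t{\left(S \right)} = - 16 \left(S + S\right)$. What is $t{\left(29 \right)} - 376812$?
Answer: $-377740$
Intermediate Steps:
$t{\left(S \right)} = - 32 S$ ($t{\left(S \right)} = - 16 \cdot 2 S = - 32 S$)
$t{\left(29 \right)} - 376812 = \left(-32\right) 29 - 376812 = -928 - 376812 = -377740$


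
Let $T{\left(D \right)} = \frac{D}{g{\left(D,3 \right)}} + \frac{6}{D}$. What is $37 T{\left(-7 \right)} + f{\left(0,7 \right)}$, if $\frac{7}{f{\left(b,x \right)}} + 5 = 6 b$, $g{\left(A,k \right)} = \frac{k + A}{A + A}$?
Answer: $- \frac{65773}{70} \approx -939.61$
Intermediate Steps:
$g{\left(A,k \right)} = \frac{A + k}{2 A}$
$T{\left(D \right)} = \frac{6}{D} + \frac{2 D^{2}}{3 + D}$ ($T{\left(D \right)} = \frac{D}{\frac{1}{2} \frac{1}{D} \left(D + 3\right)} + \frac{6}{D} = \frac{D}{\frac{1}{2} \frac{1}{D} \left(3 + D\right)} + \frac{6}{D} = D \frac{2 D}{3 + D} + \frac{6}{D} = \frac{2 D^{2}}{3 + D} + \frac{6}{D} = \frac{6}{D} + \frac{2 D^{2}}{3 + D}$)
$f{\left(b,x \right)} = \frac{7}{-5 + 6 b}$
$37 T{\left(-7 \right)} + f{\left(0,7 \right)} = 37 \frac{2 \left(9 + \left(-7\right)^{3} + 3 \left(-7\right)\right)}{\left(-7\right) \left(3 - 7\right)} + \frac{7}{-5 + 6 \cdot 0} = 37 \cdot 2 \left(- \frac{1}{7}\right) \frac{1}{-4} \left(9 - 343 - 21\right) + \frac{7}{-5 + 0} = 37 \cdot 2 \left(- \frac{1}{7}\right) \left(- \frac{1}{4}\right) \left(-355\right) + \frac{7}{-5} = 37 \left(- \frac{355}{14}\right) + 7 \left(- \frac{1}{5}\right) = - \frac{13135}{14} - \frac{7}{5} = - \frac{65773}{70}$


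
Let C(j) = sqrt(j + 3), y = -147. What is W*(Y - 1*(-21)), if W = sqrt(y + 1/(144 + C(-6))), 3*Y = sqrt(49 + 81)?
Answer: sqrt((-21167 - 147*I*sqrt(3))/(144 + I*sqrt(3)))*(63 + sqrt(130))/3 ≈ 8.5419e-5 - 300.68*I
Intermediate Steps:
C(j) = sqrt(3 + j)
Y = sqrt(130)/3 (Y = sqrt(49 + 81)/3 = sqrt(130)/3 ≈ 3.8006)
W = sqrt(-147 + 1/(144 + I*sqrt(3))) (W = sqrt(-147 + 1/(144 + sqrt(3 - 6))) = sqrt(-147 + 1/(144 + sqrt(-3))) = sqrt(-147 + 1/(144 + I*sqrt(3))) ≈ 0.e-6 - 12.124*I)
W*(Y - 1*(-21)) = sqrt((-21167 - 147*I*sqrt(3))/(144 + I*sqrt(3)))*(sqrt(130)/3 - 1*(-21)) = sqrt((-21167 - 147*I*sqrt(3))/(144 + I*sqrt(3)))*(sqrt(130)/3 + 21) = sqrt((-21167 - 147*I*sqrt(3))/(144 + I*sqrt(3)))*(21 + sqrt(130)/3)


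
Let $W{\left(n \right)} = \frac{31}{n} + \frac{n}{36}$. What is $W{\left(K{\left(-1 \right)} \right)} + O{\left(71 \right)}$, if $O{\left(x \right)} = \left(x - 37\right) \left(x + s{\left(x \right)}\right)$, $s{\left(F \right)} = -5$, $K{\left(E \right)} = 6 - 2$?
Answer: $\frac{81067}{36} \approx 2251.9$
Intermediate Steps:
$K{\left(E \right)} = 4$
$W{\left(n \right)} = \frac{31}{n} + \frac{n}{36}$ ($W{\left(n \right)} = \frac{31}{n} + n \frac{1}{36} = \frac{31}{n} + \frac{n}{36}$)
$O{\left(x \right)} = \left(-37 + x\right) \left(-5 + x\right)$ ($O{\left(x \right)} = \left(x - 37\right) \left(x - 5\right) = \left(-37 + x\right) \left(-5 + x\right)$)
$W{\left(K{\left(-1 \right)} \right)} + O{\left(71 \right)} = \left(\frac{31}{4} + \frac{1}{36} \cdot 4\right) + \left(185 + 71^{2} - 2982\right) = \left(31 \cdot \frac{1}{4} + \frac{1}{9}\right) + \left(185 + 5041 - 2982\right) = \left(\frac{31}{4} + \frac{1}{9}\right) + 2244 = \frac{283}{36} + 2244 = \frac{81067}{36}$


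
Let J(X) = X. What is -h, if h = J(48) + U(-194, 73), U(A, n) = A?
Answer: 146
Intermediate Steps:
h = -146 (h = 48 - 194 = -146)
-h = -1*(-146) = 146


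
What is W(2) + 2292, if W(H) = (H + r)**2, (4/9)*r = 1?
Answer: 36961/16 ≈ 2310.1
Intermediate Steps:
r = 9/4 (r = (9/4)*1 = 9/4 ≈ 2.2500)
W(H) = (9/4 + H)**2 (W(H) = (H + 9/4)**2 = (9/4 + H)**2)
W(2) + 2292 = (9 + 4*2)**2/16 + 2292 = (9 + 8)**2/16 + 2292 = (1/16)*17**2 + 2292 = (1/16)*289 + 2292 = 289/16 + 2292 = 36961/16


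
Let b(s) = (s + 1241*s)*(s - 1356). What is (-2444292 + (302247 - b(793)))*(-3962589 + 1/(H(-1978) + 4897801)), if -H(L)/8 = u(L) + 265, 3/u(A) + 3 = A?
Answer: -21227500744148013089564772/9698344085 ≈ -2.1888e+15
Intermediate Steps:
u(A) = 3/(-3 + A)
b(s) = 1242*s*(-1356 + s) (b(s) = (1242*s)*(-1356 + s) = 1242*s*(-1356 + s))
H(L) = -2120 - 24/(-3 + L) (H(L) = -8*(3/(-3 + L) + 265) = -8*(265 + 3/(-3 + L)) = -2120 - 24/(-3 + L))
(-2444292 + (302247 - b(793)))*(-3962589 + 1/(H(-1978) + 4897801)) = (-2444292 + (302247 - 1242*793*(-1356 + 793)))*(-3962589 + 1/(8*(792 - 265*(-1978))/(-3 - 1978) + 4897801)) = (-2444292 + (302247 - 1242*793*(-563)))*(-3962589 + 1/(8*(792 + 524170)/(-1981) + 4897801)) = (-2444292 + (302247 - 1*(-554502078)))*(-3962589 + 1/(8*(-1/1981)*524962 + 4897801)) = (-2444292 + (302247 + 554502078))*(-3962589 + 1/(-4199696/1981 + 4897801)) = (-2444292 + 554804325)*(-3962589 + 1/(9698344085/1981)) = 552360033*(-3962589 + 1981/9698344085) = 552360033*(-38430551589434084/9698344085) = -21227500744148013089564772/9698344085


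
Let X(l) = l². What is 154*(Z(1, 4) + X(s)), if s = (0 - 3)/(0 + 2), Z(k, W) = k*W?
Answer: 1925/2 ≈ 962.50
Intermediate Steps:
Z(k, W) = W*k
s = -3/2 ≈ -1.5000
154*(Z(1, 4) + X(s)) = 154*(4*1 + (-3/2)²) = 154*(4 + 9/4) = 154*(25/4) = 1925/2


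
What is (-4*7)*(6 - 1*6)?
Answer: 0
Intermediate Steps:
(-4*7)*(6 - 1*6) = -28*(6 - 6) = -28*0 = 0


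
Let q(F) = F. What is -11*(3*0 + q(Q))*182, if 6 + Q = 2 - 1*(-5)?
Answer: -2002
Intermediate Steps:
Q = 1 (Q = -6 + (2 - 1*(-5)) = -6 + (2 + 5) = -6 + 7 = 1)
-11*(3*0 + q(Q))*182 = -11*(3*0 + 1)*182 = -11*(0 + 1)*182 = -11*1*182 = -11*182 = -2002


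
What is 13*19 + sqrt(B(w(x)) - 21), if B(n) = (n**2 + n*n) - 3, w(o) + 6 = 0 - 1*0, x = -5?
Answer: 247 + 4*sqrt(3) ≈ 253.93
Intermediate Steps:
w(o) = -6 (w(o) = -6 + (0 - 1*0) = -6 + (0 + 0) = -6 + 0 = -6)
B(n) = -3 + 2*n**2 (B(n) = (n**2 + n**2) - 3 = 2*n**2 - 3 = -3 + 2*n**2)
13*19 + sqrt(B(w(x)) - 21) = 13*19 + sqrt((-3 + 2*(-6)**2) - 21) = 247 + sqrt((-3 + 2*36) - 21) = 247 + sqrt((-3 + 72) - 21) = 247 + sqrt(69 - 21) = 247 + sqrt(48) = 247 + 4*sqrt(3)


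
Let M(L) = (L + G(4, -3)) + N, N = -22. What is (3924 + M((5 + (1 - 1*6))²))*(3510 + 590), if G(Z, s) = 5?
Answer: 16018700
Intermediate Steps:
M(L) = -17 + L (M(L) = (L + 5) - 22 = (5 + L) - 22 = -17 + L)
(3924 + M((5 + (1 - 1*6))²))*(3510 + 590) = (3924 + (-17 + (5 + (1 - 1*6))²))*(3510 + 590) = (3924 + (-17 + (5 + (1 - 6))²))*4100 = (3924 + (-17 + (5 - 5)²))*4100 = (3924 + (-17 + 0²))*4100 = (3924 + (-17 + 0))*4100 = (3924 - 17)*4100 = 3907*4100 = 16018700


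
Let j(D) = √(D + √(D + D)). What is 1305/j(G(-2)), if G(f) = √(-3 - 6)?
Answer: 1305/√(3*I + √6*√I) ≈ 476.51 - 333.01*I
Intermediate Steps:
G(f) = 3*I (G(f) = √(-9) = 3*I)
j(D) = √(D + √2*√D) (j(D) = √(D + √(2*D)) = √(D + √2*√D))
1305/j(G(-2)) = 1305/(√(3*I + √2*√(3*I))) = 1305/(√(3*I + √2*(√3*√I))) = 1305/(√(3*I + √6*√I)) = 1305/√(3*I + √6*√I)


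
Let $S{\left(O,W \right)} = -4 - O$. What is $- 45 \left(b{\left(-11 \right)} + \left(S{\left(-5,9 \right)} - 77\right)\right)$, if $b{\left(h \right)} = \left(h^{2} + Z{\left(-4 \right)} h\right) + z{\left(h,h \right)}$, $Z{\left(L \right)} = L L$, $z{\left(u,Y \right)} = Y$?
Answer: $6390$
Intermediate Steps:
$Z{\left(L \right)} = L^{2}$
$b{\left(h \right)} = h^{2} + 17 h$ ($b{\left(h \right)} = \left(h^{2} + \left(-4\right)^{2} h\right) + h = \left(h^{2} + 16 h\right) + h = h^{2} + 17 h$)
$- 45 \left(b{\left(-11 \right)} + \left(S{\left(-5,9 \right)} - 77\right)\right) = - 45 \left(- 11 \left(17 - 11\right) - 76\right) = - 45 \left(\left(-11\right) 6 + \left(\left(-4 + 5\right) - 77\right)\right) = - 45 \left(-66 + \left(1 - 77\right)\right) = - 45 \left(-66 - 76\right) = \left(-45\right) \left(-142\right) = 6390$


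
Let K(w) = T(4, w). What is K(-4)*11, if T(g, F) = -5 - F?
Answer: -11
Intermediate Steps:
K(w) = -5 - w
K(-4)*11 = (-5 - 1*(-4))*11 = (-5 + 4)*11 = -1*11 = -11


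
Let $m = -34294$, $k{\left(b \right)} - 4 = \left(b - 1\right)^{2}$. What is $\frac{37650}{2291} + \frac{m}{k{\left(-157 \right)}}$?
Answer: $\frac{430738823}{28600844} \approx 15.06$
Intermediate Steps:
$k{\left(b \right)} = 4 + \left(-1 + b\right)^{2}$ ($k{\left(b \right)} = 4 + \left(b - 1\right)^{2} = 4 + \left(-1 + b\right)^{2}$)
$\frac{37650}{2291} + \frac{m}{k{\left(-157 \right)}} = \frac{37650}{2291} - \frac{34294}{4 + \left(-1 - 157\right)^{2}} = 37650 \cdot \frac{1}{2291} - \frac{34294}{4 + \left(-158\right)^{2}} = \frac{37650}{2291} - \frac{34294}{4 + 24964} = \frac{37650}{2291} - \frac{34294}{24968} = \frac{37650}{2291} - \frac{17147}{12484} = \frac{430738823}{28600844}$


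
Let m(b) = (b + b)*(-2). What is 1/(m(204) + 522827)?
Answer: 1/522011 ≈ 1.9157e-6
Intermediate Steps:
m(b) = -4*b (m(b) = (2*b)*(-2) = -4*b)
1/(m(204) + 522827) = 1/(-4*204 + 522827) = 1/(-816 + 522827) = 1/522011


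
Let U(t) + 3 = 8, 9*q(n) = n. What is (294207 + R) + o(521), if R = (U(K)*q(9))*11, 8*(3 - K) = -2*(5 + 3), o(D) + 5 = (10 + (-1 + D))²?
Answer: 575157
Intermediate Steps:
q(n) = n/9
o(D) = -5 + (9 + D)² (o(D) = -5 + (10 + (-1 + D))² = -5 + (9 + D)²)
K = 5 (K = 3 - (-1)*(5 + 3)/4 = 3 - (-1)*8/4 = 3 - ⅛*(-16) = 3 + 2 = 5)
U(t) = 5 (U(t) = -3 + 8 = 5)
R = 55 (R = (5*((⅑)*9))*11 = (5*1)*11 = 5*11 = 55)
(294207 + R) + o(521) = (294207 + 55) + (-5 + (9 + 521)²) = 294262 + (-5 + 530²) = 294262 + (-5 + 280900) = 294262 + 280895 = 575157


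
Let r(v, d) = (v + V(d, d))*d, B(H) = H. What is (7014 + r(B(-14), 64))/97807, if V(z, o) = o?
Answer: 10214/97807 ≈ 0.10443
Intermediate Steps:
r(v, d) = d*(d + v) (r(v, d) = (v + d)*d = (d + v)*d = d*(d + v))
(7014 + r(B(-14), 64))/97807 = (7014 + 64*(64 - 14))/97807 = (7014 + 64*50)*(1/97807) = (7014 + 3200)*(1/97807) = 10214*(1/97807) = 10214/97807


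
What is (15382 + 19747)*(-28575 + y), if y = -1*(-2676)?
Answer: -909805971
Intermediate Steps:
y = 2676
(15382 + 19747)*(-28575 + y) = (15382 + 19747)*(-28575 + 2676) = 35129*(-25899) = -909805971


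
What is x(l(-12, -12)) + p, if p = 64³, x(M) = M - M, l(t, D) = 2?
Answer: 262144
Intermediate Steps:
x(M) = 0
p = 262144
x(l(-12, -12)) + p = 0 + 262144 = 262144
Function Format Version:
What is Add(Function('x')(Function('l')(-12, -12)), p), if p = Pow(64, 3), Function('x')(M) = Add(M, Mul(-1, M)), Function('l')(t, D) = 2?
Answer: 262144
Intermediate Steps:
Function('x')(M) = 0
p = 262144
Add(Function('x')(Function('l')(-12, -12)), p) = Add(0, 262144) = 262144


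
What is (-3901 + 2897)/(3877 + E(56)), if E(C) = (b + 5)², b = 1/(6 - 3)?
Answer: -9036/35149 ≈ -0.25708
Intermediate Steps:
b = ⅓ (b = 1/3 = ⅓ ≈ 0.33333)
E(C) = 256/9 (E(C) = (⅓ + 5)² = (16/3)² = 256/9)
(-3901 + 2897)/(3877 + E(56)) = (-3901 + 2897)/(3877 + 256/9) = -1004/35149/9 = -1004*9/35149 = -9036/35149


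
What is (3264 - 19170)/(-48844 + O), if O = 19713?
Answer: 15906/29131 ≈ 0.54602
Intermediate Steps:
(3264 - 19170)/(-48844 + O) = (3264 - 19170)/(-48844 + 19713) = -15906/(-29131) = -15906*(-1/29131) = 15906/29131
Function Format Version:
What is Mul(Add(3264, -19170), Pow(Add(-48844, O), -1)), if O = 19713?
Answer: Rational(15906, 29131) ≈ 0.54602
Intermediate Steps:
Mul(Add(3264, -19170), Pow(Add(-48844, O), -1)) = Mul(Add(3264, -19170), Pow(Add(-48844, 19713), -1)) = Mul(-15906, Pow(-29131, -1)) = Mul(-15906, Rational(-1, 29131)) = Rational(15906, 29131)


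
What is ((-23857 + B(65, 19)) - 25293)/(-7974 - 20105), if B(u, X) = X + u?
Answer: 49066/28079 ≈ 1.7474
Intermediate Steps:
((-23857 + B(65, 19)) - 25293)/(-7974 - 20105) = ((-23857 + (19 + 65)) - 25293)/(-7974 - 20105) = ((-23857 + 84) - 25293)/(-28079) = (-23773 - 25293)*(-1/28079) = -49066*(-1/28079) = 49066/28079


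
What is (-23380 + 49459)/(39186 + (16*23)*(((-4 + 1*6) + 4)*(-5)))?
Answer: 8693/9382 ≈ 0.92656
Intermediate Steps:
(-23380 + 49459)/(39186 + (16*23)*(((-4 + 1*6) + 4)*(-5))) = 26079/(39186 + 368*(((-4 + 6) + 4)*(-5))) = 26079/(39186 + 368*((2 + 4)*(-5))) = 26079/(39186 + 368*(6*(-5))) = 26079/(39186 + 368*(-30)) = 26079/(39186 - 11040) = 26079/28146 = 26079*(1/28146) = 8693/9382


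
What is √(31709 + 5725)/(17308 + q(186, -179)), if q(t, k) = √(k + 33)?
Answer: 8654*√37434/149783505 - I*√1366341/149783505 ≈ 0.011179 - 7.804e-6*I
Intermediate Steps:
q(t, k) = √(33 + k)
√(31709 + 5725)/(17308 + q(186, -179)) = √(31709 + 5725)/(17308 + √(33 - 179)) = √37434/(17308 + √(-146)) = √37434/(17308 + I*√146)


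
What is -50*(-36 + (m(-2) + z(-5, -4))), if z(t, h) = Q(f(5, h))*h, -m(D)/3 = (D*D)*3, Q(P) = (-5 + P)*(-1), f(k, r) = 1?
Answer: 4400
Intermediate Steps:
Q(P) = 5 - P
m(D) = -9*D² (m(D) = -3*D*D*3 = -3*D²*3 = -9*D²)
z(t, h) = 4*h (z(t, h) = (5 - 1*1)*h = (5 - 1)*h = 4*h)
-50*(-36 + (m(-2) + z(-5, -4))) = -50*(-36 + (-9*(-2)² + 4*(-4))) = -50*(-36 + (-9*4 - 16)) = -50*(-36 + (-36 - 16)) = -50*(-36 - 52) = -50*(-88) = 4400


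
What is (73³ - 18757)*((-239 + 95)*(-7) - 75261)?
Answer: -27492915780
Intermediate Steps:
(73³ - 18757)*((-239 + 95)*(-7) - 75261) = (389017 - 18757)*(-144*(-7) - 75261) = 370260*(1008 - 75261) = 370260*(-74253) = -27492915780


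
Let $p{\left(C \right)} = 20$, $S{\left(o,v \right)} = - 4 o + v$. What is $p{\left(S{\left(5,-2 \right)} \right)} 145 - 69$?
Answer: $2831$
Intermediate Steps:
$S{\left(o,v \right)} = v - 4 o$
$p{\left(S{\left(5,-2 \right)} \right)} 145 - 69 = 20 \cdot 145 - 69 = 2900 - 69 = 2831$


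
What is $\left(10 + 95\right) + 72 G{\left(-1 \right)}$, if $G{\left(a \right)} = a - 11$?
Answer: $-759$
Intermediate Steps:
$G{\left(a \right)} = -11 + a$ ($G{\left(a \right)} = a - 11 = -11 + a$)
$\left(10 + 95\right) + 72 G{\left(-1 \right)} = \left(10 + 95\right) + 72 \left(-11 - 1\right) = 105 + 72 \left(-12\right) = 105 - 864 = -759$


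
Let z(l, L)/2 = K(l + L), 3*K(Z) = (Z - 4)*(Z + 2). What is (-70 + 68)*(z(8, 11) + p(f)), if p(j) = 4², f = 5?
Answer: -452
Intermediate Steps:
K(Z) = (-4 + Z)*(2 + Z)/3 (K(Z) = ((Z - 4)*(Z + 2))/3 = ((-4 + Z)*(2 + Z))/3 = (-4 + Z)*(2 + Z)/3)
z(l, L) = -16/3 - 4*L/3 - 4*l/3 + 2*(L + l)²/3 (z(l, L) = 2*(-8/3 - 2*(l + L)/3 + (l + L)²/3) = 2*(-8/3 - 2*(L + l)/3 + (L + l)²/3) = 2*(-8/3 + (-2*L/3 - 2*l/3) + (L + l)²/3) = 2*(-8/3 - 2*L/3 - 2*l/3 + (L + l)²/3) = -16/3 - 4*L/3 - 4*l/3 + 2*(L + l)²/3)
p(j) = 16
(-70 + 68)*(z(8, 11) + p(f)) = (-70 + 68)*((-16/3 - 4/3*11 - 4/3*8 + 2*(11 + 8)²/3) + 16) = -2*((-16/3 - 44/3 - 32/3 + (⅔)*19²) + 16) = -2*((-16/3 - 44/3 - 32/3 + (⅔)*361) + 16) = -2*((-16/3 - 44/3 - 32/3 + 722/3) + 16) = -2*(210 + 16) = -2*226 = -452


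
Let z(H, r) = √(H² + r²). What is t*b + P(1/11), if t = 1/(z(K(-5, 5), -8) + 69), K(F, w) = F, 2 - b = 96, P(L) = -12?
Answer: -31275/2336 + 47*√89/2336 ≈ -13.198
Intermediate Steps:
b = -94 (b = 2 - 1*96 = 2 - 96 = -94)
t = 1/(69 + √89) (t = 1/(√((-5)² + (-8)²) + 69) = 1/(√(25 + 64) + 69) = 1/(√89 + 69) = 1/(69 + √89) ≈ 0.012750)
t*b + P(1/11) = (69/4672 - √89/4672)*(-94) - 12 = (-3243/2336 + 47*√89/2336) - 12 = -31275/2336 + 47*√89/2336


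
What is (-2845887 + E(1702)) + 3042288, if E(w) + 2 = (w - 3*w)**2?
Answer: 11783615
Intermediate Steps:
E(w) = -2 + 4*w**2 (E(w) = -2 + (w - 3*w)**2 = -2 + (-2*w)**2 = -2 + 4*w**2)
(-2845887 + E(1702)) + 3042288 = (-2845887 + (-2 + 4*1702**2)) + 3042288 = (-2845887 + (-2 + 4*2896804)) + 3042288 = (-2845887 + (-2 + 11587216)) + 3042288 = (-2845887 + 11587214) + 3042288 = 8741327 + 3042288 = 11783615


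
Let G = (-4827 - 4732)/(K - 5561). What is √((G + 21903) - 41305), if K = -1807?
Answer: I*√263303542434/3684 ≈ 139.29*I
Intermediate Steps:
G = 9559/7368 (G = (-4827 - 4732)/(-1807 - 5561) = -9559/(-7368) = -9559*(-1/7368) = 9559/7368 ≈ 1.2974)
√((G + 21903) - 41305) = √((9559/7368 + 21903) - 41305) = √(161390863/7368 - 41305) = √(-142944377/7368) = I*√263303542434/3684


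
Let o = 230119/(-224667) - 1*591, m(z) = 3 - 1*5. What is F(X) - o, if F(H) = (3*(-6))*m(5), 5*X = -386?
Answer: 141096328/224667 ≈ 628.02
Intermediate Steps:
X = -386/5 (X = (⅕)*(-386) = -386/5 ≈ -77.200)
m(z) = -2 (m(z) = 3 - 5 = -2)
F(H) = 36 (F(H) = (3*(-6))*(-2) = -18*(-2) = 36)
o = -133008316/224667 (o = 230119*(-1/224667) - 591 = -230119/224667 - 591 = -133008316/224667 ≈ -592.02)
F(X) - o = 36 - 1*(-133008316/224667) = 36 + 133008316/224667 = 141096328/224667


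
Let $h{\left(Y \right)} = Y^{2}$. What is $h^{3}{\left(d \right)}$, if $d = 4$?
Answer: $4096$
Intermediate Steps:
$h^{3}{\left(d \right)} = \left(4^{2}\right)^{3} = 16^{3} = 4096$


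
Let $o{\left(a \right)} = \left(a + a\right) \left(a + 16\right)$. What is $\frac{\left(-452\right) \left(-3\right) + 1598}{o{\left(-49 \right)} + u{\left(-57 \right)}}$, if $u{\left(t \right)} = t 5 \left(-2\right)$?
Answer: $\frac{1477}{1902} \approx 0.77655$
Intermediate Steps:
$o{\left(a \right)} = 2 a \left(16 + a\right)$
$u{\left(t \right)} = - 10 t$ ($u{\left(t \right)} = 5 t \left(-2\right) = - 10 t$)
$\frac{\left(-452\right) \left(-3\right) + 1598}{o{\left(-49 \right)} + u{\left(-57 \right)}} = \frac{\left(-452\right) \left(-3\right) + 1598}{2 \left(-49\right) \left(16 - 49\right) - -570} = \frac{1356 + 1598}{2 \left(-49\right) \left(-33\right) + 570} = \frac{2954}{3234 + 570} = \frac{2954}{3804} = 2954 \cdot \frac{1}{3804} = \frac{1477}{1902}$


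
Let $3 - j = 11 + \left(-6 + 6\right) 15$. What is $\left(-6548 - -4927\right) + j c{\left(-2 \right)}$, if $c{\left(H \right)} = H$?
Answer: $-1605$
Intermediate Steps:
$j = -8$ ($j = 3 - \left(11 + \left(-6 + 6\right) 15\right) = 3 - \left(11 + 0 \cdot 15\right) = 3 - \left(11 + 0\right) = 3 - 11 = -8$)
$\left(-6548 - -4927\right) + j c{\left(-2 \right)} = \left(-6548 - -4927\right) - -16 = \left(-6548 + 4927\right) + 16 = -1621 + 16 = -1605$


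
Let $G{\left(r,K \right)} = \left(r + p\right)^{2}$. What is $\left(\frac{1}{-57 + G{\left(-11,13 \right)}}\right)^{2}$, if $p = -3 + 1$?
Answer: $\frac{1}{12544} \approx 7.9719 \cdot 10^{-5}$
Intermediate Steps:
$p = -2$
$G{\left(r,K \right)} = \left(-2 + r\right)^{2}$ ($G{\left(r,K \right)} = \left(r - 2\right)^{2} = \left(-2 + r\right)^{2}$)
$\left(\frac{1}{-57 + G{\left(-11,13 \right)}}\right)^{2} = \left(\frac{1}{-57 + \left(-2 - 11\right)^{2}}\right)^{2} = \left(\frac{1}{-57 + \left(-13\right)^{2}}\right)^{2} = \left(\frac{1}{-57 + 169}\right)^{2} = \left(\frac{1}{112}\right)^{2} = \frac{1}{12544}$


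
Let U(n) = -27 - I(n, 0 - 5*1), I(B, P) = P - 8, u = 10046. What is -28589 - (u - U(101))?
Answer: -38649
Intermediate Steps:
I(B, P) = -8 + P
U(n) = -14 (U(n) = -27 - (-8 + (0 - 5*1)) = -27 - (-8 + (0 - 5)) = -27 - (-8 - 5) = -27 - 1*(-13) = -27 + 13 = -14)
-28589 - (u - U(101)) = -28589 - (10046 - 1*(-14)) = -28589 - (10046 + 14) = -28589 - 1*10060 = -28589 - 10060 = -38649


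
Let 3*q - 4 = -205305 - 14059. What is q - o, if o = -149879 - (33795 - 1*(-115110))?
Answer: 225664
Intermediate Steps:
o = -298784 (o = -149879 - (33795 + 115110) = -149879 - 1*148905 = -149879 - 148905 = -298784)
q = -73120 (q = 4/3 + (-205305 - 14059)/3 = 4/3 + (⅓)*(-219364) = 4/3 - 219364/3 = -73120)
q - o = -73120 - 1*(-298784) = -73120 + 298784 = 225664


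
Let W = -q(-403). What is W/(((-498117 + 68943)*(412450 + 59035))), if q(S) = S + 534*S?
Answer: -43121/40469820678 ≈ -1.0655e-6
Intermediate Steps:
q(S) = 535*S
W = 215605 (W = -535*(-403) = -1*(-215605) = 215605)
W/(((-498117 + 68943)*(412450 + 59035))) = 215605/(((-498117 + 68943)*(412450 + 59035))) = 215605/((-429174*471485)) = 215605/(-202349103390) = 215605*(-1/202349103390) = -43121/40469820678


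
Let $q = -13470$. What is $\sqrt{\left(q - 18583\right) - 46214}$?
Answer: $i \sqrt{78267} \approx 279.76 i$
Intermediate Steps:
$\sqrt{\left(q - 18583\right) - 46214} = \sqrt{\left(-13470 - 18583\right) - 46214} = \sqrt{-32053 - 46214} = \sqrt{-78267} = i \sqrt{78267}$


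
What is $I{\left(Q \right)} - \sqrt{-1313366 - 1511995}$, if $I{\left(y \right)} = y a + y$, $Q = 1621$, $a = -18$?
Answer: $-27557 - 9 i \sqrt{34881} \approx -27557.0 - 1680.9 i$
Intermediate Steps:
$I{\left(y \right)} = - 17 y$ ($I{\left(y \right)} = y \left(-18\right) + y = - 18 y + y = - 17 y$)
$I{\left(Q \right)} - \sqrt{-1313366 - 1511995} = \left(-17\right) 1621 - \sqrt{-1313366 - 1511995} = -27557 - \sqrt{-2825361} = -27557 - 9 i \sqrt{34881}$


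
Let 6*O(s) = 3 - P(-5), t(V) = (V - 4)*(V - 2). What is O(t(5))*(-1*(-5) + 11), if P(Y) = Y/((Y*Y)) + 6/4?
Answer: 68/15 ≈ 4.5333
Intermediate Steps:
P(Y) = 3/2 + 1/Y (P(Y) = Y/(Y**2) + 6*(1/4) = Y/Y**2 + 3/2 = 1/Y + 3/2 = 3/2 + 1/Y)
t(V) = (-4 + V)*(-2 + V)
O(s) = 17/60 (O(s) = (3 - (3/2 + 1/(-5)))/6 = (3 - (3/2 - 1/5))/6 = (3 - 1*13/10)/6 = (3 - 13/10)/6 = (1/6)*(17/10) = 17/60)
O(t(5))*(-1*(-5) + 11) = 17*(-1*(-5) + 11)/60 = 17*(5 + 11)/60 = (17/60)*16 = 68/15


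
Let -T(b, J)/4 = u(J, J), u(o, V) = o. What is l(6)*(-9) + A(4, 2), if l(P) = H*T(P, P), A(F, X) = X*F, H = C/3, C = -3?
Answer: -208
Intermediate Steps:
H = -1 (H = -3/3 = -3*⅓ = -1)
A(F, X) = F*X
T(b, J) = -4*J
l(P) = 4*P (l(P) = -(-4)*P = 4*P)
l(6)*(-9) + A(4, 2) = (4*6)*(-9) + 4*2 = 24*(-9) + 8 = -216 + 8 = -208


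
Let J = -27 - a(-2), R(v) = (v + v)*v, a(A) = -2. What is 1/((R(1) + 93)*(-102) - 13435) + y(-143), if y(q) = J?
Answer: -578126/23125 ≈ -25.000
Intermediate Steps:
R(v) = 2*v**2 (R(v) = (2*v)*v = 2*v**2)
J = -25 (J = -27 - 1*(-2) = -27 + 2 = -25)
y(q) = -25
1/((R(1) + 93)*(-102) - 13435) + y(-143) = 1/((2*1**2 + 93)*(-102) - 13435) - 25 = 1/((2*1 + 93)*(-102) - 13435) - 25 = 1/((2 + 93)*(-102) - 13435) - 25 = 1/(95*(-102) - 13435) - 25 = 1/(-9690 - 13435) - 25 = 1/(-23125) - 25 = -1/23125 - 25 = -578126/23125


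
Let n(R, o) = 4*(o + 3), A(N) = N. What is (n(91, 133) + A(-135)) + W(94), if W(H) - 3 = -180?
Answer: 232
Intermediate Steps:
W(H) = -177 (W(H) = 3 - 180 = -177)
n(R, o) = 12 + 4*o (n(R, o) = 4*(3 + o) = 12 + 4*o)
(n(91, 133) + A(-135)) + W(94) = ((12 + 4*133) - 135) - 177 = ((12 + 532) - 135) - 177 = (544 - 135) - 177 = 409 - 177 = 232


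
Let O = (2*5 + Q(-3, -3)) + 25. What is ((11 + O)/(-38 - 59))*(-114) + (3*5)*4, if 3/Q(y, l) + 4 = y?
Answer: 77106/679 ≈ 113.56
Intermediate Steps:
Q(y, l) = 3/(-4 + y)
O = 242/7 (O = (2*5 + 3/(-4 - 3)) + 25 = (10 + 3/(-7)) + 25 = (10 + 3*(-1/7)) + 25 = (10 - 3/7) + 25 = 67/7 + 25 = 242/7 ≈ 34.571)
((11 + O)/(-38 - 59))*(-114) + (3*5)*4 = ((11 + 242/7)/(-38 - 59))*(-114) + (3*5)*4 = ((319/7)/(-97))*(-114) + 15*4 = ((319/7)*(-1/97))*(-114) + 60 = -319/679*(-114) + 60 = 36366/679 + 60 = 77106/679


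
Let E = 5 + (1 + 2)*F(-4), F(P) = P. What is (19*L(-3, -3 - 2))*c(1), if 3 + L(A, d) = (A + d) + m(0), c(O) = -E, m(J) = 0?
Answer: -1463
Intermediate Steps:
E = -7 (E = 5 + (1 + 2)*(-4) = 5 + 3*(-4) = 5 - 12 = -7)
c(O) = 7 (c(O) = -1*(-7) = 7)
L(A, d) = -3 + A + d (L(A, d) = -3 + ((A + d) + 0) = -3 + (A + d) = -3 + A + d)
(19*L(-3, -3 - 2))*c(1) = (19*(-3 - 3 + (-3 - 2)))*7 = (19*(-3 - 3 - 5))*7 = (19*(-11))*7 = -209*7 = -1463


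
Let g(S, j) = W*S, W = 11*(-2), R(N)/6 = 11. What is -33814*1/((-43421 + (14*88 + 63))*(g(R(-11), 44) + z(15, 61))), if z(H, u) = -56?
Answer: -583/1095276 ≈ -0.00053229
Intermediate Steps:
R(N) = 66 (R(N) = 6*11 = 66)
W = -22
g(S, j) = -22*S
-33814*1/((-43421 + (14*88 + 63))*(g(R(-11), 44) + z(15, 61))) = -33814*1/((-43421 + (14*88 + 63))*(-22*66 - 56)) = -33814*1/((-43421 + (1232 + 63))*(-1452 - 56)) = -33814*(-1/(1508*(-43421 + 1295))) = -33814/((-42126*(-1508))) = -33814/63526008 = -33814*1/63526008 = -583/1095276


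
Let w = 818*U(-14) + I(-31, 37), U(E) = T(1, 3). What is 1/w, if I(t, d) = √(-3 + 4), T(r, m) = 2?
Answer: 1/1637 ≈ 0.00061087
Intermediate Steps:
U(E) = 2
I(t, d) = 1 (I(t, d) = √1 = 1)
w = 1637 (w = 818*2 + 1 = 1636 + 1 = 1637)
1/w = 1/1637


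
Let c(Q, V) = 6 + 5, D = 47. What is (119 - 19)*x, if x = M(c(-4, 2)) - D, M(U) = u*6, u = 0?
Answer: -4700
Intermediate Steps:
c(Q, V) = 11
M(U) = 0 (M(U) = 0*6 = 0)
x = -47 (x = 0 - 1*47 = 0 - 47 = -47)
(119 - 19)*x = (119 - 19)*(-47) = 100*(-47) = -4700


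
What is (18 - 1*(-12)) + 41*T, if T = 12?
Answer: 522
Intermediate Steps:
(18 - 1*(-12)) + 41*T = (18 - 1*(-12)) + 41*12 = (18 + 12) + 492 = 30 + 492 = 522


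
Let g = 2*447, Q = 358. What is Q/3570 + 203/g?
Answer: 174127/531930 ≈ 0.32735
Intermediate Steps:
g = 894
Q/3570 + 203/g = 358/3570 + 203/894 = 358*(1/3570) + 203*(1/894) = 179/1785 + 203/894 = 174127/531930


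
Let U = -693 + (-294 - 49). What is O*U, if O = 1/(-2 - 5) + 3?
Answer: -2960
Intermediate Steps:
U = -1036 (U = -693 - 343 = -1036)
O = 20/7 (O = 1/(-7) + 3 = -1/7 + 3 = 20/7 ≈ 2.8571)
O*U = (20/7)*(-1036) = -2960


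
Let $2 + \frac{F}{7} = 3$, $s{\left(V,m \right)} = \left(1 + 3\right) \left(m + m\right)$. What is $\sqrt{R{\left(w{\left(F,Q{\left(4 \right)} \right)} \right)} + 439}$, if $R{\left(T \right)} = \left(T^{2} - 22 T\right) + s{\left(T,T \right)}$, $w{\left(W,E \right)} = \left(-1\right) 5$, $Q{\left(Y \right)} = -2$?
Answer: $\sqrt{534} \approx 23.108$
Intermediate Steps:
$s{\left(V,m \right)} = 8 m$ ($s{\left(V,m \right)} = 4 \cdot 2 m = 8 m$)
$F = 7$ ($F = -14 + 7 \cdot 3 = -14 + 21 = 7$)
$w{\left(W,E \right)} = -5$
$R{\left(T \right)} = T^{2} - 14 T$ ($R{\left(T \right)} = \left(T^{2} - 22 T\right) + 8 T = T^{2} - 14 T$)
$\sqrt{R{\left(w{\left(F,Q{\left(4 \right)} \right)} \right)} + 439} = \sqrt{- 5 \left(-14 - 5\right) + 439} = \sqrt{\left(-5\right) \left(-19\right) + 439} = \sqrt{95 + 439} = \sqrt{534}$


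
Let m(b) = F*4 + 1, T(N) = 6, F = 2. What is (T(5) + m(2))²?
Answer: 225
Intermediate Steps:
m(b) = 9 (m(b) = 2*4 + 1 = 8 + 1 = 9)
(T(5) + m(2))² = (6 + 9)² = 15² = 225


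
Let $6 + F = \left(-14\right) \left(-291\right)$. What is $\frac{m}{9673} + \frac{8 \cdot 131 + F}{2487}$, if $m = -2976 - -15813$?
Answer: $\frac{81412687}{24056751} \approx 3.3842$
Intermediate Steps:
$m = 12837$ ($m = -2976 + 15813 = 12837$)
$F = 4068$ ($F = -6 - -4074 = -6 + 4074 = 4068$)
$\frac{m}{9673} + \frac{8 \cdot 131 + F}{2487} = \frac{12837}{9673} + \frac{8 \cdot 131 + 4068}{2487} = 12837 \cdot \frac{1}{9673} + \left(1048 + 4068\right) \frac{1}{2487} = \frac{12837}{9673} + 5116 \cdot \frac{1}{2487} = \frac{12837}{9673} + \frac{5116}{2487} = \frac{81412687}{24056751}$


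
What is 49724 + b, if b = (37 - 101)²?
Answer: 53820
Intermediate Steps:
b = 4096 (b = (-64)² = 4096)
49724 + b = 49724 + 4096 = 53820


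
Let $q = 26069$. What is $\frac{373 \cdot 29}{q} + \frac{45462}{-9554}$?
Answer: $- \frac{540901630}{124531613} \approx -4.3435$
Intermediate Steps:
$\frac{373 \cdot 29}{q} + \frac{45462}{-9554} = \frac{373 \cdot 29}{26069} + \frac{45462}{-9554} = 10817 \cdot \frac{1}{26069} + 45462 \left(- \frac{1}{9554}\right) = \frac{10817}{26069} - \frac{22731}{4777} = - \frac{540901630}{124531613}$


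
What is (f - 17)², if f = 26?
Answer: 81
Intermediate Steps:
(f - 17)² = (26 - 17)² = 9² = 81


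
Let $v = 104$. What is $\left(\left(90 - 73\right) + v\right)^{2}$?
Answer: $14641$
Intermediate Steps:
$\left(\left(90 - 73\right) + v\right)^{2} = \left(\left(90 - 73\right) + 104\right)^{2} = \left(17 + 104\right)^{2} = 121^{2} = 14641$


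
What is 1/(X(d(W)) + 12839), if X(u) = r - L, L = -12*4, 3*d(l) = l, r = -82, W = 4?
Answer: 1/12805 ≈ 7.8095e-5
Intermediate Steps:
d(l) = l/3
L = -48
X(u) = -34 (X(u) = -82 - 1*(-48) = -82 + 48 = -34)
1/(X(d(W)) + 12839) = 1/(-34 + 12839) = 1/12805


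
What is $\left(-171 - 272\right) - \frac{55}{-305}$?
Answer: $- \frac{27012}{61} \approx -442.82$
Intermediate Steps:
$\left(-171 - 272\right) - \frac{55}{-305} = -443 - - \frac{11}{61} = -443 + \frac{11}{61} = - \frac{27012}{61}$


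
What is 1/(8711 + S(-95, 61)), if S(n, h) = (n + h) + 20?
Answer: 1/8697 ≈ 0.00011498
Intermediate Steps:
S(n, h) = 20 + h + n (S(n, h) = (h + n) + 20 = 20 + h + n)
1/(8711 + S(-95, 61)) = 1/(8711 + (20 + 61 - 95)) = 1/(8711 - 14) = 1/8697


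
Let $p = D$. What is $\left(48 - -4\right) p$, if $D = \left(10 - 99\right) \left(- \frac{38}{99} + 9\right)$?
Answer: $- \frac{3947684}{99} \approx -39876.0$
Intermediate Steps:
$D = - \frac{75917}{99}$ ($D = - 89 \left(\left(-38\right) \frac{1}{99} + 9\right) = - 89 \left(- \frac{38}{99} + 9\right) = \left(-89\right) \frac{853}{99} = - \frac{75917}{99} \approx -766.84$)
$p = - \frac{75917}{99} \approx -766.84$
$\left(48 - -4\right) p = \left(48 - -4\right) \left(- \frac{75917}{99}\right) = \left(48 + 4\right) \left(- \frac{75917}{99}\right) = 52 \left(- \frac{75917}{99}\right) = - \frac{3947684}{99}$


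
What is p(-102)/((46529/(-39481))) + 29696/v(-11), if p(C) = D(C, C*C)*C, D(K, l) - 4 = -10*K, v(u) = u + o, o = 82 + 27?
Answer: 1703804416/19159 ≈ 88930.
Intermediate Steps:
o = 109
v(u) = 109 + u (v(u) = u + 109 = 109 + u)
D(K, l) = 4 - 10*K
p(C) = C*(4 - 10*C) (p(C) = (4 - 10*C)*C = C*(4 - 10*C))
p(-102)/((46529/(-39481))) + 29696/v(-11) = (2*(-102)*(2 - 5*(-102)))/((46529/(-39481))) + 29696/(109 - 11) = (2*(-102)*(2 + 510))/((46529*(-1/39481))) + 29696/98 = (2*(-102)*512)/(-46529/39481) + 29696*(1/98) = -104448*(-39481/46529) + 14848/49 = 242571264/2737 + 14848/49 = 1703804416/19159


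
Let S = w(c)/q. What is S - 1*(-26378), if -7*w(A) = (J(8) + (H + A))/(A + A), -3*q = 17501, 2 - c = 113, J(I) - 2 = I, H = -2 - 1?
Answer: 119565116954/4532759 ≈ 26378.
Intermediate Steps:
H = -3
J(I) = 2 + I
c = -111 (c = 2 - 1*113 = 2 - 113 = -111)
q = -17501/3 (q = -1/3*17501 = -17501/3 ≈ -5833.7)
w(A) = -(7 + A)/(14*A) (w(A) = -((2 + 8) + (-3 + A))/(7*(A + A)) = -(10 + (-3 + A))/(7*(2*A)) = -(7 + A)*1/(2*A)/7 = -(7 + A)/(14*A))
S = 52/4532759 (S = ((1/14)*(-7 - 1*(-111))/(-111))/(-17501/3) = ((1/14)*(-1/111)*(-7 + 111))*(-3/17501) = ((1/14)*(-1/111)*104)*(-3/17501) = -52/777*(-3/17501) = 52/4532759 ≈ 1.1472e-5)
S - 1*(-26378) = 52/4532759 - 1*(-26378) = 52/4532759 + 26378 = 119565116954/4532759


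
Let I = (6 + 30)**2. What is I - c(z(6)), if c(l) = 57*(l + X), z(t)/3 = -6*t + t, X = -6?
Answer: 6768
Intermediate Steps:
z(t) = -15*t (z(t) = 3*(-6*t + t) = 3*(-5*t) = -15*t)
c(l) = -342 + 57*l (c(l) = 57*(l - 6) = 57*(-6 + l) = -342 + 57*l)
I = 1296 (I = 36**2 = 1296)
I - c(z(6)) = 1296 - (-342 + 57*(-15*6)) = 1296 - (-342 + 57*(-90)) = 1296 - (-342 - 5130) = 1296 - 1*(-5472) = 1296 + 5472 = 6768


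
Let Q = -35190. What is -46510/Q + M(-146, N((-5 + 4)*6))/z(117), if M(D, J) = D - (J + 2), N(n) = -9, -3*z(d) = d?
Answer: 223510/45747 ≈ 4.8858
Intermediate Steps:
z(d) = -d/3
M(D, J) = -2 + D - J (M(D, J) = D - (2 + J) = D + (-2 - J) = -2 + D - J)
-46510/Q + M(-146, N((-5 + 4)*6))/z(117) = -46510/(-35190) + (-2 - 146 - 1*(-9))/((-1/3*117)) = -46510*(-1/35190) + (-2 - 146 + 9)/(-39) = 4651/3519 - 139*(-1/39) = 4651/3519 + 139/39 = 223510/45747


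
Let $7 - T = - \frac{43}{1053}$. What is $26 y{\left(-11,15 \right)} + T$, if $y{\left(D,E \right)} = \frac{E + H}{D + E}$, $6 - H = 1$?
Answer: $\frac{144304}{1053} \approx 137.04$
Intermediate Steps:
$H = 5$ ($H = 6 - 1 = 5$)
$y{\left(D,E \right)} = \frac{5 + E}{D + E}$ ($y{\left(D,E \right)} = \frac{E + 5}{D + E} = \frac{5 + E}{D + E}$)
$T = \frac{7414}{1053}$ ($T = 7 - - \frac{43}{1053} = 7 + \frac{43}{1053} = \frac{7414}{1053} \approx 7.0408$)
$26 y{\left(-11,15 \right)} + T = 26 \frac{5 + 15}{-11 + 15} + \frac{7414}{1053} = 26 \cdot \frac{1}{4} \cdot 20 + \frac{7414}{1053} = 26 \cdot 5 + \frac{7414}{1053} = 130 + \frac{7414}{1053} = \frac{144304}{1053}$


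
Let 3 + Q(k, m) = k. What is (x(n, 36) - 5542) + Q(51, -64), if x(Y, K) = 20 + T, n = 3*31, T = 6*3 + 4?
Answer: -5452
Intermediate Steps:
Q(k, m) = -3 + k
T = 22 (T = 18 + 4 = 22)
n = 93
x(Y, K) = 42 (x(Y, K) = 20 + 22 = 42)
(x(n, 36) - 5542) + Q(51, -64) = (42 - 5542) + (-3 + 51) = -5500 + 48 = -5452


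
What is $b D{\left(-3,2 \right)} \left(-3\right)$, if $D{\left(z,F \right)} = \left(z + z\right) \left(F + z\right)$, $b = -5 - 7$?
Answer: $216$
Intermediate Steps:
$b = -12$
$D{\left(z,F \right)} = 2 z \left(F + z\right)$
$b D{\left(-3,2 \right)} \left(-3\right) = - 12 \cdot 2 \left(-3\right) \left(2 - 3\right) \left(-3\right) = - 12 \cdot 2 \left(-3\right) \left(-1\right) \left(-3\right) = \left(-12\right) 6 \left(-3\right) = \left(-72\right) \left(-3\right) = 216$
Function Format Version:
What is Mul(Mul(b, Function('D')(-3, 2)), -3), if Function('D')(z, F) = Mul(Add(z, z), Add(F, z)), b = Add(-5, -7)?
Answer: 216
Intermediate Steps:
b = -12
Function('D')(z, F) = Mul(2, z, Add(F, z)) (Function('D')(z, F) = Mul(Mul(2, z), Add(F, z)) = Mul(2, z, Add(F, z)))
Mul(Mul(b, Function('D')(-3, 2)), -3) = Mul(Mul(-12, Mul(2, -3, Add(2, -3))), -3) = Mul(Mul(-12, Mul(2, -3, -1)), -3) = Mul(Mul(-12, 6), -3) = Mul(-72, -3) = 216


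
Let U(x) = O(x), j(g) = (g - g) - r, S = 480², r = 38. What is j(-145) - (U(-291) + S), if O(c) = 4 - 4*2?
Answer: -230434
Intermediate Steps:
O(c) = -4 (O(c) = 4 - 8 = -4)
S = 230400
j(g) = -38 (j(g) = (g - g) - 1*38 = 0 - 38 = -38)
U(x) = -4
j(-145) - (U(-291) + S) = -38 - (-4 + 230400) = -38 - 1*230396 = -38 - 230396 = -230434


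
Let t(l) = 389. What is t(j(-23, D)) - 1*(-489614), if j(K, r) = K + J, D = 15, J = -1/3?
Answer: 490003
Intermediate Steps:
J = -1/3 (J = -1*1/3 = -1/3 ≈ -0.33333)
j(K, r) = -1/3 + K (j(K, r) = K - 1/3 = -1/3 + K)
t(j(-23, D)) - 1*(-489614) = 389 - 1*(-489614) = 389 + 489614 = 490003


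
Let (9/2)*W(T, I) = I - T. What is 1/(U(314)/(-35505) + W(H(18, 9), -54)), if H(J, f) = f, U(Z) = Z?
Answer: -35505/497384 ≈ -0.071383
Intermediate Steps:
W(T, I) = -2*T/9 + 2*I/9 (W(T, I) = 2*(I - T)/9 = -2*T/9 + 2*I/9)
1/(U(314)/(-35505) + W(H(18, 9), -54)) = 1/(314/(-35505) + (-2/9*9 + (2/9)*(-54))) = 1/(314*(-1/35505) + (-2 - 12)) = 1/(-314/35505 - 14) = 1/(-497384/35505) = -35505/497384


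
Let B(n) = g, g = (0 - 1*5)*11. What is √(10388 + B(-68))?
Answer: √10333 ≈ 101.65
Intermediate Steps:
g = -55 (g = (0 - 5)*11 = -5*11 = -55)
B(n) = -55
√(10388 + B(-68)) = √(10388 - 55) = √10333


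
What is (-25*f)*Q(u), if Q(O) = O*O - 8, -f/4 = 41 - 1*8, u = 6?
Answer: 92400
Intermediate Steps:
f = -132 (f = -4*(41 - 1*8) = -4*(41 - 8) = -4*33 = -132)
Q(O) = -8 + O² (Q(O) = O² - 8 = -8 + O²)
(-25*f)*Q(u) = (-25*(-132))*(-8 + 6²) = 3300*(-8 + 36) = 3300*28 = 92400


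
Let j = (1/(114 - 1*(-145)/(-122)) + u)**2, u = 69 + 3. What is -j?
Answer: -982195959364/189420169 ≈ -5185.3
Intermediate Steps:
u = 72
j = 982195959364/189420169 (j = (1/(114 - 1*(-145)/(-122)) + 72)**2 = (1/(114 + 145*(-1/122)) + 72)**2 = (1/(114 - 145/122) + 72)**2 = (1/(13763/122) + 72)**2 = (122/13763 + 72)**2 = (991058/13763)**2 = 982195959364/189420169 ≈ 5185.3)
-j = -1*982195959364/189420169 = -982195959364/189420169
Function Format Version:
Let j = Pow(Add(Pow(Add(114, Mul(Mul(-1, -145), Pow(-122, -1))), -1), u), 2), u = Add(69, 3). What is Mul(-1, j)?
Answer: Rational(-982195959364, 189420169) ≈ -5185.3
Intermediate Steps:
u = 72
j = Rational(982195959364, 189420169) (j = Pow(Add(Pow(Add(114, Mul(Mul(-1, -145), Pow(-122, -1))), -1), 72), 2) = Pow(Add(Pow(Add(114, Mul(145, Rational(-1, 122))), -1), 72), 2) = Pow(Add(Pow(Add(114, Rational(-145, 122)), -1), 72), 2) = Pow(Add(Pow(Rational(13763, 122), -1), 72), 2) = Pow(Add(Rational(122, 13763), 72), 2) = Pow(Rational(991058, 13763), 2) = Rational(982195959364, 189420169) ≈ 5185.3)
Mul(-1, j) = Mul(-1, Rational(982195959364, 189420169)) = Rational(-982195959364, 189420169)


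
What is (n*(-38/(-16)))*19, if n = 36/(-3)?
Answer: -1083/2 ≈ -541.50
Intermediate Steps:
n = -12 (n = 36*(-⅓) = -12)
(n*(-38/(-16)))*19 = -(-456)/(-16)*19 = -(-456)*(-1)/16*19 = -12*19/8*19 = -57/2*19 = -1083/2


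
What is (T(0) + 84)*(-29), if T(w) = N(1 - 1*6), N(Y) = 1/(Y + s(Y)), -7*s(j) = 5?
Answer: -97237/40 ≈ -2430.9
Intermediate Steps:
s(j) = -5/7 (s(j) = -⅐*5 = -5/7)
N(Y) = 1/(-5/7 + Y) (N(Y) = 1/(Y - 5/7) = 1/(-5/7 + Y))
T(w) = -7/40 (T(w) = 7/(-5 + 7*(1 - 1*6)) = 7/(-5 + 7*(1 - 6)) = 7/(-5 + 7*(-5)) = 7/(-5 - 35) = 7/(-40) = 7*(-1/40) = -7/40)
(T(0) + 84)*(-29) = (-7/40 + 84)*(-29) = (3353/40)*(-29) = -97237/40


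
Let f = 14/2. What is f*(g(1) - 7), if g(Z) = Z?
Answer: -42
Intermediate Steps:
f = 7 (f = (½)*14 = 7)
f*(g(1) - 7) = 7*(1 - 7) = 7*(-6) = -42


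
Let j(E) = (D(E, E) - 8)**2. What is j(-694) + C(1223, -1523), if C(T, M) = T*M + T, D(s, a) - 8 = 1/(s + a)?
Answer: -3586080560863/1926544 ≈ -1.8614e+6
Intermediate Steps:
D(s, a) = 8 + 1/(a + s) (D(s, a) = 8 + 1/(s + a) = 8 + 1/(a + s))
C(T, M) = T + M*T (C(T, M) = M*T + T = T + M*T)
j(E) = (-8 + (1 + 16*E)/(2*E))**2 (j(E) = ((1 + 8*E + 8*E)/(E + E) - 8)**2 = ((1 + 16*E)/((2*E)) - 8)**2 = ((1/(2*E))*(1 + 16*E) - 8)**2 = ((1 + 16*E)/(2*E) - 8)**2 = (-8 + (1 + 16*E)/(2*E))**2)
j(-694) + C(1223, -1523) = (1/4)/(-694)**2 + 1223*(1 - 1523) = (1/4)*(1/481636) + 1223*(-1522) = 1/1926544 - 1861406 = -3586080560863/1926544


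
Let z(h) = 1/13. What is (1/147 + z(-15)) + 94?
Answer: 179794/1911 ≈ 94.084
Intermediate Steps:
z(h) = 1/13
(1/147 + z(-15)) + 94 = (1/147 + 1/13) + 94 = 160/1911 + 94 = 179794/1911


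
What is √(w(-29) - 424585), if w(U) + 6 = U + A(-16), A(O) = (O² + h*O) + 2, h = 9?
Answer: I*√424506 ≈ 651.54*I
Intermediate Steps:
A(O) = 2 + O² + 9*O (A(O) = (O² + 9*O) + 2 = 2 + O² + 9*O)
w(U) = 108 + U (w(U) = -6 + (U + (2 + (-16)² + 9*(-16))) = -6 + (U + (2 + 256 - 144)) = -6 + (U + 114) = -6 + (114 + U) = 108 + U)
√(w(-29) - 424585) = √((108 - 29) - 424585) = √(79 - 424585) = √(-424506) = I*√424506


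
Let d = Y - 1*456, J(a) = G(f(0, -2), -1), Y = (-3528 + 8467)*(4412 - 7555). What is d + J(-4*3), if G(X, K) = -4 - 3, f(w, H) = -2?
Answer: -15523740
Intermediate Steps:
Y = -15523277 (Y = 4939*(-3143) = -15523277)
G(X, K) = -7
J(a) = -7
d = -15523733 (d = -15523277 - 1*456 = -15523277 - 456 = -15523733)
d + J(-4*3) = -15523733 - 7 = -15523740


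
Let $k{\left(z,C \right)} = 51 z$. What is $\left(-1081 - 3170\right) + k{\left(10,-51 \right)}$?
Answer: $-3741$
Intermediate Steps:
$\left(-1081 - 3170\right) + k{\left(10,-51 \right)} = \left(-1081 - 3170\right) + 51 \cdot 10 = -4251 + 510 = -3741$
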